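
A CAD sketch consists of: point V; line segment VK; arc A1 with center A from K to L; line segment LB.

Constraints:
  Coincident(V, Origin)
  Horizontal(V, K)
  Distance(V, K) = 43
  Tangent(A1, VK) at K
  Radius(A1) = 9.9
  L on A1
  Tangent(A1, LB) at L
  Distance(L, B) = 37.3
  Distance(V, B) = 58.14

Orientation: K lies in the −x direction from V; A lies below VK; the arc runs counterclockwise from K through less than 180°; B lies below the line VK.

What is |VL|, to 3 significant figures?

53.7

Checks: |AL| = 9.900 ✓; ∠(AL, LB) = 90.00° ✓; |LB| = 37.30 ✓; |VB| = 58.14 ✓.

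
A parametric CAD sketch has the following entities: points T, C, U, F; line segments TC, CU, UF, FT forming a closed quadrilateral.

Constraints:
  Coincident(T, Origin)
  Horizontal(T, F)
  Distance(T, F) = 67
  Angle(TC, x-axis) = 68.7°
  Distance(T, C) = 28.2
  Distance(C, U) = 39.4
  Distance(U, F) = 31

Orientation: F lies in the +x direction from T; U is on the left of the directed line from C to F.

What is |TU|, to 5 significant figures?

55.890

Checks: |CU| = 39.40 ✓; |UF| = 31.00 ✓.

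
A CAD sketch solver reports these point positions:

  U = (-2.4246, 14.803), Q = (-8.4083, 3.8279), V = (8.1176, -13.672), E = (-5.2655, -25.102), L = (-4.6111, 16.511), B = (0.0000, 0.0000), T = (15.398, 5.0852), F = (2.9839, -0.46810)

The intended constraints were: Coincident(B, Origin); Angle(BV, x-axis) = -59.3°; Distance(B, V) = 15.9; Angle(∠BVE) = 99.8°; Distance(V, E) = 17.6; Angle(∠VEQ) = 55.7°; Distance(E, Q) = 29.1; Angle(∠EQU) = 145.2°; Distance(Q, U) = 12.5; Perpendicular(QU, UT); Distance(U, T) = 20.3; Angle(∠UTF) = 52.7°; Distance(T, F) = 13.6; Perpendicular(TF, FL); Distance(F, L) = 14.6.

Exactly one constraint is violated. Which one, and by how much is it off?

Distance(F, L) = 14.6 — off by 4.00.

B = (0.00, 0.00) ✓; BV at -59.30° ✓; |BV| = 15.90 ✓; ∠BVE = 99.80° ✓; |VE| = 17.60 ✓; ∠VEQ = 55.70° ✓; |EQ| = 29.10 ✓; ∠EQU = 145.2° ✓; |QU| = 12.50 ✓; ∠(QU, UT) = 90.00° ✓; |UT| = 20.30 ✓; ∠UTF = 52.70° ✓; |TF| = 13.60 ✓; ∠(TF, FL) = 90.00° ✓; |FL| = 18.60 ✗.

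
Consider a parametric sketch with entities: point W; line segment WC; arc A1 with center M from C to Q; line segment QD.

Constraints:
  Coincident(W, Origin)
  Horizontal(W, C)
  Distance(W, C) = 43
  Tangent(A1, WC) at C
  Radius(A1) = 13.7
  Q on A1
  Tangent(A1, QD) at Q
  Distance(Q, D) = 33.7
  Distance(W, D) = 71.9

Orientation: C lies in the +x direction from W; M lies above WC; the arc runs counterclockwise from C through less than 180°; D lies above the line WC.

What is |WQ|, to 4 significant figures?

58.62

W is at the origin; WC is horizontal with |WC| = 43.0 and C on the +x side, so C = (43.00, 0.000). A1 meets WC tangentially, so MC is at right angles to WC, so M = C + (0, 13.7) = (43.00, 13.70). Since MQ ⟂ QD (tangency), |MD| = √(13.7² + 33.7²) = 36.38 regardless of where Q sits on A1. So D lies on both circle(W, 71.9) and circle(M, 36.38); the above-WC intersection is D = (52.89, 48.71). Q is the foot of the tangent from D: Q = (56.62, 15.22).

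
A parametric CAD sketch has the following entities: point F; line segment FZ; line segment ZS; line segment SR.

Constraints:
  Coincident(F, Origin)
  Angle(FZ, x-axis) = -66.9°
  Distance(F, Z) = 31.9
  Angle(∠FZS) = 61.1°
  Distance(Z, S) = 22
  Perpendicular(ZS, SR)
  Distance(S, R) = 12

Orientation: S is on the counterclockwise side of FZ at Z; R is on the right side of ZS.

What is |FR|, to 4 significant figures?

40.47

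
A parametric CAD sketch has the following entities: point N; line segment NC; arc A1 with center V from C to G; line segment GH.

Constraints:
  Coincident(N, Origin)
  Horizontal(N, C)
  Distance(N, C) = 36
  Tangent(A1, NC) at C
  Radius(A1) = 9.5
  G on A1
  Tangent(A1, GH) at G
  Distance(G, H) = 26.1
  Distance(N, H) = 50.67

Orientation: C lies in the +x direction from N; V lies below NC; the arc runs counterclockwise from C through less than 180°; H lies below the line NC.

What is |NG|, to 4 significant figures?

29.54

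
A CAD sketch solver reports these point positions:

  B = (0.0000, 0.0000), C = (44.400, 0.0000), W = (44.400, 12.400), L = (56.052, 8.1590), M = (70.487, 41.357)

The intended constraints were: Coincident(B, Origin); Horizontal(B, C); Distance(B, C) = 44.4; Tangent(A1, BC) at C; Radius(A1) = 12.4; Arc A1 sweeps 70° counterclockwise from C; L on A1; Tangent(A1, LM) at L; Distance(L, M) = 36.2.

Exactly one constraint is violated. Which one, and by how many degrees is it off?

Tangent(A1, LM) at L — off by 3.50°.

B = (0.00, 0.00) ✓; B.y = 0.00, C.y = 0.00 ✓; |BC| = 44.40 ✓; ∠(WC, CB) = 90.00° ✓; |WC| = 12.40 ✓; bearing(W→L) − bearing(W→C) = 70.00° ✓; |WL| = 12.40 ✓; ∠(WL, LM) = 93.50° ✗; |LM| = 36.20 ✓.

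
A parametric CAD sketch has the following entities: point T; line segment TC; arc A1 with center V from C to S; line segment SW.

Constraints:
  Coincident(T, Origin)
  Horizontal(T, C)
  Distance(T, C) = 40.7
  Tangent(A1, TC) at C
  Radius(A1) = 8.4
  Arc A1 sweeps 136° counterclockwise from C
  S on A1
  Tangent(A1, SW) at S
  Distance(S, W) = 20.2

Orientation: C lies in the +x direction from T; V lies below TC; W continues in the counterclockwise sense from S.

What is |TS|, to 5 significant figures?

37.738

T is at the origin; T and C share the same y with |TC| = 40.7 and C on the +x side, so C = (40.700, 0.0000). A1 meets TC tangentially, so VC is at right angles to TC, so V = C + (0, -8.4) = (40.700, -8.4000). On A1, C sits at bearing 90° from V; a 136° counterclockwise sweep puts S at bearing 226°, so S = V + 8.4·(cos 226°, sin 226°) = (34.865, -14.442). Then |TS| = |S − T| = 37.738.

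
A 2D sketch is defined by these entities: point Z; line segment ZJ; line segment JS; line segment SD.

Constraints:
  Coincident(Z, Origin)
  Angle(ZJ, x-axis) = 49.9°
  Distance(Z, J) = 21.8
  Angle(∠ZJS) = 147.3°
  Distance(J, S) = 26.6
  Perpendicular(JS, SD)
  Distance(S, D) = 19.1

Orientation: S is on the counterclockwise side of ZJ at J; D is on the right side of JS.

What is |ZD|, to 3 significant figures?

54.5

Z is at the origin; ZJ runs at 49.9° with length 21.8, so J = 21.8·(cos 49.9°, sin 49.9°) = (14.0, 16.7). ∠ZJS = 147.3°, so JS runs at 49.9° + (180° − 147.3°) = 82.6° from the x-axis; with |JS| = 26.6, S = J + 26.6·(cos 82.6°, sin 82.6°) = (17.5, 43.1). JS ⟂ SD; with |SD| = 19.1 on the right of JS, D = S + 19.1·(0.992, -0.129) = (36.4, 40.6). Then |ZD| = |D − Z| = 54.5.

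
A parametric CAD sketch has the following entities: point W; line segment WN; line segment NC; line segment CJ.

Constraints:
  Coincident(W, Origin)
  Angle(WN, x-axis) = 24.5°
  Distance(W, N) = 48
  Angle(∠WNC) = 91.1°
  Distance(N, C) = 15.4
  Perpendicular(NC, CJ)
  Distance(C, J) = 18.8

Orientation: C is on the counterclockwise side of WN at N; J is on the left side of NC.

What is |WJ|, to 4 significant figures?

33.44

∠WNC = 91.1°, so NC runs at 24.5° + (180° − 91.1°) = 113.4° from the x-axis; with |NC| = 15.4, C = N + 15.4·(cos 113.4°, sin 113.4°) = (37.56, 34.04). NC is perpendicular to CJ; with |CJ| = 18.8 on the left of NC, J = C + 18.8·(-0.9178, -0.3971) = (20.31, 26.57). Then |WJ| = |J − W| = 33.44.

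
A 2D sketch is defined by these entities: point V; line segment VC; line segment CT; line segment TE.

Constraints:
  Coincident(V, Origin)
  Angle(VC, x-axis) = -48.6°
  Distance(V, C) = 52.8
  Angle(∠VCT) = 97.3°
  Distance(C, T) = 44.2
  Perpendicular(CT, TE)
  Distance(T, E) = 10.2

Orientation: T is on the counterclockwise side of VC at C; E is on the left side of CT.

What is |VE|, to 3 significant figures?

66.1

∠VCT = 97.3°, so CT runs at -48.6° + (180° − 97.3°) = 34.1° from the x-axis; with |CT| = 44.2, T = C + 44.2·(cos 34.1°, sin 34.1°) = (71.5, -14.8). CT is perpendicular to TE; with |TE| = 10.2 on the left of CT, E = T + 10.2·(-0.561, 0.828) = (65.8, -6.38). Then |VE| = |E − V| = 66.1.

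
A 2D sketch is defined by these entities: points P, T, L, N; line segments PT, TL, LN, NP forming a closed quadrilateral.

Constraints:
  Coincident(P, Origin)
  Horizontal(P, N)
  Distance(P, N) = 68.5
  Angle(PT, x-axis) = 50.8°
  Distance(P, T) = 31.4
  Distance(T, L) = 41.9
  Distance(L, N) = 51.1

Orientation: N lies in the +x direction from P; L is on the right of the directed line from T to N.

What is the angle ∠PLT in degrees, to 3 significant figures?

48.5°

P is at the origin; P and N share the same y with |PN| = 68.5 and N in +x, so N = (68.5, 0). PT runs at 50.8° with |PT| = 31.4, so T = (19.8, 24.3). L is determined by |TL| = 41.9 and |LN| = 51.1 together: it lies at the intersection of circle(T, 41.9) and circle(N, 51.1). With |TN| = 54.4, the foot of the radical line on TN is 19.3 from T and the perpendicular offset is √(41.9² − 19.3²) = 37.2. Taking the right-of-TN solution: L = (20.5, -17.6).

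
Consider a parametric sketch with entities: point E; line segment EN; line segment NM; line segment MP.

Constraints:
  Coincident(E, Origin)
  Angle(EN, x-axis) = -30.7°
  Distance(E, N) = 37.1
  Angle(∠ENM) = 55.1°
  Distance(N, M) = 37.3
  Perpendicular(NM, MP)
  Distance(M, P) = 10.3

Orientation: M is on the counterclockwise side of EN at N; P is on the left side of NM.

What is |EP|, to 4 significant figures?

25.76

E is at the origin; EN runs at -30.7° with length 37.1, so N = 37.1·(cos -30.7°, sin -30.7°) = (31.90, -18.94). ∠ENM = 55.1°, so NM runs at -30.7° + (180° − 55.1°) = 94.20° from the x-axis; with |NM| = 37.3, M = N + 37.3·(cos 94.20°, sin 94.20°) = (29.17, 18.26). NM is perpendicular to MP; with |MP| = 10.3 on the left of NM, P = M + 10.3·(-0.9973, -0.07324) = (18.90, 17.50). Then |EP| = |P − E| = 25.76.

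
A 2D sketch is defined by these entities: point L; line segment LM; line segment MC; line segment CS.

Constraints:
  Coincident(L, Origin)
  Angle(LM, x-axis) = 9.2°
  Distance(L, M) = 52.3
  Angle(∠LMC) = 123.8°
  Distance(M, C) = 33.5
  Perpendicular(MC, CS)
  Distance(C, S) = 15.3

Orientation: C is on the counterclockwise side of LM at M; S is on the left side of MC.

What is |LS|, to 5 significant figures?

68.637

L is at the origin; LM runs at 9.2° with length 52.3, so M = 52.3·(cos 9.2°, sin 9.2°) = (51.627, 8.3618). ∠LMC = 123.8°, so MC runs at 9.2° + (180° − 123.8°) = 65.400° from the x-axis; with |MC| = 33.5, C = M + 33.5·(cos 65.400°, sin 65.400°) = (65.573, 38.821). MC ⟂ CS; with |CS| = 15.3 on the left of MC, S = C + 15.3·(-0.90924, 0.41628) = (51.661, 45.190). Then |LS| = |S − L| = 68.637.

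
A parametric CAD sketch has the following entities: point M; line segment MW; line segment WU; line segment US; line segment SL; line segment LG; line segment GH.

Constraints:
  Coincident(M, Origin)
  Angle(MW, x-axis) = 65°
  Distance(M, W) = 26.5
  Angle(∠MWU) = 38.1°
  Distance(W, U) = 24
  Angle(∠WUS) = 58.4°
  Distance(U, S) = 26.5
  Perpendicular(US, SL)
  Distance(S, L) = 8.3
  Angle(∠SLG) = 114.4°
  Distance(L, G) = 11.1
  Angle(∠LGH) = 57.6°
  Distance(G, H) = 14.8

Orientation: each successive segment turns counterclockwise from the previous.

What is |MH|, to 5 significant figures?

5.0224

∠SLG = 114.4° gives LG at 124.10° from the x-axis; with |LG| = 11.1, G = (10.505, 15.581). ∠LGH = 57.6° gives GH at -113.50° from the x-axis; with |GH| = 14.8, H = (4.6034, 2.0084). Then |MH| = |H − M| = 5.0224.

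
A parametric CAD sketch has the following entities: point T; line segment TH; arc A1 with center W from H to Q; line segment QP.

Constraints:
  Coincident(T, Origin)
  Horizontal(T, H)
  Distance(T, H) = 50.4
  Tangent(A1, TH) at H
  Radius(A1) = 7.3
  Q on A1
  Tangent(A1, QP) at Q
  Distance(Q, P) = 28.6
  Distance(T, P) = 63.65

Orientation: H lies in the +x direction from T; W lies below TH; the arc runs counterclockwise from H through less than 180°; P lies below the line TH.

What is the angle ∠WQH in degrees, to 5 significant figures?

36.335°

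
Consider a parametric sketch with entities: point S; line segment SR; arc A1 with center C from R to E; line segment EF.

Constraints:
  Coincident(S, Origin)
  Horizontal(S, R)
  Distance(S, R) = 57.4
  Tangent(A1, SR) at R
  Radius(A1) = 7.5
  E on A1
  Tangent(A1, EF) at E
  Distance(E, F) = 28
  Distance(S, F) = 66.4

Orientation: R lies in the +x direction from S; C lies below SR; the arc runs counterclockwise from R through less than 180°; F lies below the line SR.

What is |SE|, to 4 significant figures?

50.84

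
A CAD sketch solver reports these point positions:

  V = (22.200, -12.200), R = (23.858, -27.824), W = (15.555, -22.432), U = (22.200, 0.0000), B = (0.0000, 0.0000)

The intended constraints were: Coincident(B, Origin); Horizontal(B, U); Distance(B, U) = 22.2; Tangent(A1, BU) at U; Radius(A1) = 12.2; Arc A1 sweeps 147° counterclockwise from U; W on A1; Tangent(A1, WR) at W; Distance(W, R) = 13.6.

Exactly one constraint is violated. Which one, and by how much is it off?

Distance(W, R) = 13.6 — off by 3.70.

B = (0.00, 0.00) ✓; B.y = 0.00, U.y = 0.00 ✓; |BU| = 22.20 ✓; ∠(VU, UB) = 90.00° ✓; |VU| = 12.20 ✓; bearing(V→W) − bearing(V→U) = 147.0° ✓; |VW| = 12.20 ✓; ∠(VW, WR) = 90.00° ✓; |WR| = 9.900 ✗.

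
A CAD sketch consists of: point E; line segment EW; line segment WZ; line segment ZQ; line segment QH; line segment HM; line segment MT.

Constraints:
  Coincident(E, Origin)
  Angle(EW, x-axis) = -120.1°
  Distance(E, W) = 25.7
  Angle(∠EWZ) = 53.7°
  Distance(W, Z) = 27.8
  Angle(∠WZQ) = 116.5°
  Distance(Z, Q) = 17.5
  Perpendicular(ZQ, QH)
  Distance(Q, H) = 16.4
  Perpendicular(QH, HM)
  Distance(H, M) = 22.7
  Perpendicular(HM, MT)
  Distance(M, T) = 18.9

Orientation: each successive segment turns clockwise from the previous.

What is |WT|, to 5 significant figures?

28.311

E is at the origin; EW runs at -120.1° with length 25.7, so W = (-12.889, -22.234). ∠EWZ = 53.7° gives WZ at 113.60° from the x-axis; with |WZ| = 27.8, Z = (-24.019, 3.2405). ∠WZQ = 116.5° gives ZQ at 50.100° from the x-axis; with |ZQ| = 17.5, Q = (-12.793, 16.666). ZQ ⟂ QH, so QH runs at -39.900°; with |QH| = 16.4, H = (-0.21165, 6.1461). The perpendicularity gives HM at right angles to QH, so HM runs at -129.90°; with |HM| = 22.7, M = (-14.773, -11.269). HM ⟂ MT, so MT runs at 140.10°; with |MT| = 18.9, T = (-29.272, 0.85486). Then |WT| = |T − W| = 28.311.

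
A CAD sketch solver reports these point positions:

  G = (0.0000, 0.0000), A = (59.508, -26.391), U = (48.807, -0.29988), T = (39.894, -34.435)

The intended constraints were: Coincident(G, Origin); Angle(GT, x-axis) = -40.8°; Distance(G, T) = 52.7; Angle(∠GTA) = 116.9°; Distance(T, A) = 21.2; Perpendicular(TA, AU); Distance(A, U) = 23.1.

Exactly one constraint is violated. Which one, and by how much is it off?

Distance(A, U) = 23.1 — off by 5.10.

G = (0.00, 0.00) ✓; GT at -40.80° ✓; |GT| = 52.70 ✓; ∠GTA = 116.9° ✓; |TA| = 21.20 ✓; ∠(TA, AU) = 90.00° ✓; |AU| = 28.20 ✗.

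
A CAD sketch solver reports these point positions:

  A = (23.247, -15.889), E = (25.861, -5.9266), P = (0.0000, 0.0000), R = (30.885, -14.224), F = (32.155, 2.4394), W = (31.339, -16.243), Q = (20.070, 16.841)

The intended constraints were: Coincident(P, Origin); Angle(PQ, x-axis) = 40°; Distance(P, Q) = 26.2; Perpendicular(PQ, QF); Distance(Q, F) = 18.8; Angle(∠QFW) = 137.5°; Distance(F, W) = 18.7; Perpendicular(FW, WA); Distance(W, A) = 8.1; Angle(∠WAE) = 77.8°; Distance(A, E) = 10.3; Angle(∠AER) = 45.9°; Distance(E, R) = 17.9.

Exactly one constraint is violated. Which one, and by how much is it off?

Distance(E, R) = 17.9 — off by 8.20.

P = (0.00, 0.00) ✓; PQ at 40.00° ✓; |PQ| = 26.20 ✓; ∠(PQ, QF) = 90.00° ✓; |QF| = 18.80 ✓; ∠QFW = 137.5° ✓; |FW| = 18.70 ✓; ∠(FW, WA) = 90.00° ✓; |WA| = 8.100 ✓; ∠WAE = 77.80° ✓; |AE| = 10.30 ✓; ∠AER = 45.90° ✓; |ER| = 9.700 ✗.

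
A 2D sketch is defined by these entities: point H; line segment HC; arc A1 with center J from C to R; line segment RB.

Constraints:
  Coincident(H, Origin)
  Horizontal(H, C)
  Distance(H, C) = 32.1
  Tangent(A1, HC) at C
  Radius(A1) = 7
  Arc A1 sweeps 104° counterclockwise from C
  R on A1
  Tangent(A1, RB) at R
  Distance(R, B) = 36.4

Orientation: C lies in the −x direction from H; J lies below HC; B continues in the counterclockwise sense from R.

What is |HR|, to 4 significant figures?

39.85

H is at the origin; H and C share the same y with |HC| = 32.1 and C on the −x side, so C = (-32.10, 0.000). Since A1 is tangent to HC there, JC ⟂ HC, so J = C + (0, -7) = (-32.10, -7.000). On A1, C sits at bearing 90° from J; a 104° counterclockwise sweep puts R at bearing 194°, so R = J + 7.0·(cos 194°, sin 194°) = (-38.89, -8.693). Then |HR| = |R − H| = 39.85.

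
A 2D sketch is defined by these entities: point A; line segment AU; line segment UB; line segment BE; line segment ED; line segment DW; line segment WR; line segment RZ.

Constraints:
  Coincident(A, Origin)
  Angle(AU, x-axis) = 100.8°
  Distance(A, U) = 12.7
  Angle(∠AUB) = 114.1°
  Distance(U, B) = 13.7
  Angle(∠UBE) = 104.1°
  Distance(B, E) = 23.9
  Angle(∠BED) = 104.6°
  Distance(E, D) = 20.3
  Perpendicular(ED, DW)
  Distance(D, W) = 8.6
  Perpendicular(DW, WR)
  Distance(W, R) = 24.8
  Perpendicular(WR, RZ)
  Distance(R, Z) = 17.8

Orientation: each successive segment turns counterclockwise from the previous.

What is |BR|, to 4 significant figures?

14.61

A is at the origin; AU runs at 100.8° with length 12.7, so U = (-2.380, 12.48). ∠AUB = 114.1° gives UB at 166.7° from the x-axis; with |UB| = 13.7, B = (-15.71, 15.63). ∠UBE = 104.1° gives BE at -117.4° from the x-axis; with |BE| = 23.9, E = (-26.71, -5.592). ∠BED = 104.6° gives ED at -42.00° from the x-axis; with |ED| = 20.3, D = (-11.63, -19.18). ED ⟂ DW, so DW runs at 48.00°; with |DW| = 8.6, W = (-5.871, -12.78). The perpendicularity gives WR at right angles to DW, so WR runs at 138.0°; with |WR| = 24.8, R = (-24.30, 3.810). Then |BR| = |R − B| = 14.61.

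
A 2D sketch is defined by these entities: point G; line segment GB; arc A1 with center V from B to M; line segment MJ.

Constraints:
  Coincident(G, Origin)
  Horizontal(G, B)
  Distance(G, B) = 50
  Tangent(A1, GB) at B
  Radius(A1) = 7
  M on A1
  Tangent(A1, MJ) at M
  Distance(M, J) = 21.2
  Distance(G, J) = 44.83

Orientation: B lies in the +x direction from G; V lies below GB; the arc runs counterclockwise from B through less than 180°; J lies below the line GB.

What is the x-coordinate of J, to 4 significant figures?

37.07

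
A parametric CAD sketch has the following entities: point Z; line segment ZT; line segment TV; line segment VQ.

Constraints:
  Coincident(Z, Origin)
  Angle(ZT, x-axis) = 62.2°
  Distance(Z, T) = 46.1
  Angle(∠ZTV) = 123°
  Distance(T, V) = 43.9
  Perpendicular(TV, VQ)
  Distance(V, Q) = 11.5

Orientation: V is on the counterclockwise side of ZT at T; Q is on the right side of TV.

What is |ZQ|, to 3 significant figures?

85.3

Z is at the origin; ZT runs at 62.2° with length 46.1, so T = 46.1·(cos 62.2°, sin 62.2°) = (21.5, 40.8). ∠ZTV = 123.0°, so TV runs at 62.2° + (180° − 123.0°) = 119° from the x-axis; with |TV| = 43.9, V = T + 43.9·(cos 119°, sin 119°) = (0.0834, 79.1). TV ⟂ VQ; with |VQ| = 11.5 on the right of TV, Q = V + 11.5·(0.873, 0.488) = (10.1, 84.7). Then |ZQ| = |Q − Z| = 85.3.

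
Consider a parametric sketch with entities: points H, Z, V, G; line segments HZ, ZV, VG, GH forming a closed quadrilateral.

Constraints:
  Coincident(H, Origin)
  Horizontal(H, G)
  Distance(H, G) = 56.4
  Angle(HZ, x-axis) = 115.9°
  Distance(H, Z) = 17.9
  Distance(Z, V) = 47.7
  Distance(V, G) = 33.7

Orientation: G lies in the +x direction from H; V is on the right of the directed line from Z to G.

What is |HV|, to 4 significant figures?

31.65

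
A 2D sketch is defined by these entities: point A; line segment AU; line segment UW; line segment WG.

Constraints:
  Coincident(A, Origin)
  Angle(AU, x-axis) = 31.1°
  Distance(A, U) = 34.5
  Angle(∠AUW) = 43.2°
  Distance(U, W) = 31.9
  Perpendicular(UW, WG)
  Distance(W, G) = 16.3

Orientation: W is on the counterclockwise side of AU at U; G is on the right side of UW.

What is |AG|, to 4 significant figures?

40.48

A is at the origin; AU runs at 31.1° with length 34.5, so U = 34.5·(cos 31.1°, sin 31.1°) = (29.54, 17.82). ∠AUW = 43.2°, so UW runs at 31.1° + (180° − 43.2°) = 167.9° from the x-axis; with |UW| = 31.9, W = U + 31.9·(cos 167.9°, sin 167.9°) = (-1.650, 24.51). UW is perpendicular to WG; with |WG| = 16.3 on the right of UW, G = W + 16.3·(0.2096, 0.9778) = (1.767, 40.45). Then |AG| = |G − A| = 40.48.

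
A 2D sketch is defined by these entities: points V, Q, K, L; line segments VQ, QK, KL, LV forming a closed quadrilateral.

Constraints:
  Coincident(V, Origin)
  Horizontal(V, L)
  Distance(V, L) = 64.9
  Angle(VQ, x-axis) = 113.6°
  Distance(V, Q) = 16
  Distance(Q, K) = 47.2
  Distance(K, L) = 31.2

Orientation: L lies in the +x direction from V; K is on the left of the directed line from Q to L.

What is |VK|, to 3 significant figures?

45.0

V is at the origin; VL is horizontal with |VL| = 64.9 and L in +x, so L = (64.9, 0). VQ runs at 113.6° with |VQ| = 16.0, so Q = (-6.41, 14.7). K is determined by |QK| = 47.2 and |KL| = 31.2 together: it lies at the intersection of circle(Q, 47.2) and circle(L, 31.2). With |QL| = 72.8, the foot of the radical line on QL is 45.0 from Q and the perpendicular offset is √(47.2² − 45.0²) = 14.2. Taking the left-of-QL solution: K = (40.5, 19.5).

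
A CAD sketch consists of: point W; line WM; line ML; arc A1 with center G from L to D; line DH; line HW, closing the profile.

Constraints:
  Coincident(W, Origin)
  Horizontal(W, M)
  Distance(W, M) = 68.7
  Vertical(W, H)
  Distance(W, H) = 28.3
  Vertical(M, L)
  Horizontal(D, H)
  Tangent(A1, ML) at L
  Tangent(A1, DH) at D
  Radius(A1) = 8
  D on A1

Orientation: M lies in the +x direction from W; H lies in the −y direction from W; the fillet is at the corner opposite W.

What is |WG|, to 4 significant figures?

64.00

W is at the origin; W and M share the same y with |WM| = 68.7 and M on the +x side, so M = (68.70, 0.000). WH is vertical with |WH| = 28.3 and H on the −y side, so H = (0.000, -28.30). The virtual corner opposite W is at (68.70, -28.30). Tangency of A1 to ML means the radius GL is perpendicular to ML and the tangent condition forces GD to be normal to DH, with radius 8.0, so the center G sits 8.0 in from both sides at G = (60.70, -20.30). Then |WG| = |G − W| = 64.00.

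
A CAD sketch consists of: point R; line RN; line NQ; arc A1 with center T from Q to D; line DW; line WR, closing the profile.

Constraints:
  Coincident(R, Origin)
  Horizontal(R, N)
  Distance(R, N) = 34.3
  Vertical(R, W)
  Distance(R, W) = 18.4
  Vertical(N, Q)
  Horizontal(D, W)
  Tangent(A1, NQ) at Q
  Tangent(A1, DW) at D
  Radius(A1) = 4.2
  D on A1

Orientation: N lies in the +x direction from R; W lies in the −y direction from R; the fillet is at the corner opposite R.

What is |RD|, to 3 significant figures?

35.3

The virtual corner opposite R is at (34.3, -18.4). Tangency of A1 to NQ means the radius TQ is perpendicular to NQ and tangency of A1 to DW means the radius TD is perpendicular to DW, with radius 4.2, so the center T sits 4.2 in from both sides at T = (30.1, -14.2). That places the tangent points at Q = (34.3, -14.2) on NQ and D = (30.1, -18.4) on DW. Then |RD| = |D − R| = 35.3.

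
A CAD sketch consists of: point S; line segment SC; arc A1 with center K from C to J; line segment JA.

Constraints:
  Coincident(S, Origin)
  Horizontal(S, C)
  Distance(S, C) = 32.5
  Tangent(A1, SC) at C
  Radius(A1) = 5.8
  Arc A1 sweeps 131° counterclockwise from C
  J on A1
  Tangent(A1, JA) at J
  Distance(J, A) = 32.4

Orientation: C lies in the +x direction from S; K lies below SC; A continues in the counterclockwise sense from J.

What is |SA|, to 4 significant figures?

59.99

S is at the origin; S and C share the same y with |SC| = 32.5 and C on the +x side, so C = (32.50, 0.000). Tangency of A1 to SC means the radius KC is perpendicular to SC, so K = C + (0, -5.8) = (32.50, -5.800). On A1, C sits at bearing 90° from K; a 131° counterclockwise sweep puts J at bearing 221°, so J = K + 5.8·(cos 221°, sin 221°) = (28.12, -9.605). The tangent condition forces KJ to be normal to JA, so JA runs along (−sin 221°, cos 221°); with |JA| = 32.4, A = (49.38, -34.06). Then |SA| = |A − S| = 59.99.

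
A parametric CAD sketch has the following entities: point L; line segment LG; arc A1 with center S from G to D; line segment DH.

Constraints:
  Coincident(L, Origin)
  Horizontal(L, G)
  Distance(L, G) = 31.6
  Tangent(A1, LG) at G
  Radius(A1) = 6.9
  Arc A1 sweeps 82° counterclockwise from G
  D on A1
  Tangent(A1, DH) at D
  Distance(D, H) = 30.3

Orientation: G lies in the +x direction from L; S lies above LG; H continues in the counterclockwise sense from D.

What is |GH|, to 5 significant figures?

37.605

L is at the origin; L and G share the same y with |LG| = 31.6 and G on the +x side, so G = (31.600, 0.0000). A1 meets LG tangentially, so SG is at right angles to LG, so S = G + (0, 6.9) = (31.600, 6.9000). On A1, G sits at bearing -90° from S; an 82° counterclockwise sweep puts D at bearing -8°, so D = S + 6.9·(cos -8°, sin -8°) = (38.433, 5.9397). A1 meets DH tangentially, so SD is at right angles to DH, so DH runs along (−sin -8°, cos -8°); with |DH| = 30.3, H = (42.650, 35.945). Then |GH| = |H − G| = 37.605.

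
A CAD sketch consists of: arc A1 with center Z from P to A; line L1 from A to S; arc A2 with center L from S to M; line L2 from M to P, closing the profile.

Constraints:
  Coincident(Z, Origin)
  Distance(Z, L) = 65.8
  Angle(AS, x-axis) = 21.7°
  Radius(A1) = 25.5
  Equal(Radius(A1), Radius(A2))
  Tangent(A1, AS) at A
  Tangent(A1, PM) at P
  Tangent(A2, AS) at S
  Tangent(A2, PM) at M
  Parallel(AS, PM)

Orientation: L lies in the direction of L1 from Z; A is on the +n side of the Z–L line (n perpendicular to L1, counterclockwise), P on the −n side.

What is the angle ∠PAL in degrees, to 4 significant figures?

68.82°

The slot axis is L1's direction at 21.7°, so u = (cos 21.7°, sin 21.7°) = (0.9291, 0.3697) and n = (−sin 21.7°, cos 21.7°) = (-0.3697, 0.9291). Z is at the origin and L lies 65.8 along u from Z, so L = 65.8·u = (61.14, 24.33). Tangency of A1 to both parallel lines with radius 25.5 puts A and P at Z ± 25.5·n: A = (-9.429, 23.69), P = (9.429, -23.69). Then cos ∠PAL = AP·AL / (|AP||AL|), giving 68.82°.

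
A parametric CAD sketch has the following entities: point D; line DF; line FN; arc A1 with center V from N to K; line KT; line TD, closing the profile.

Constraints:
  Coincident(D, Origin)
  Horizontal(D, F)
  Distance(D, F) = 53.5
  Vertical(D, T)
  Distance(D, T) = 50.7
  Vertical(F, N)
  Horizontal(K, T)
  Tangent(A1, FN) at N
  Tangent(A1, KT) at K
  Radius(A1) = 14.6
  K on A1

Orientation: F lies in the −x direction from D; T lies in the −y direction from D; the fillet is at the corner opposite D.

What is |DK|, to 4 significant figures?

63.90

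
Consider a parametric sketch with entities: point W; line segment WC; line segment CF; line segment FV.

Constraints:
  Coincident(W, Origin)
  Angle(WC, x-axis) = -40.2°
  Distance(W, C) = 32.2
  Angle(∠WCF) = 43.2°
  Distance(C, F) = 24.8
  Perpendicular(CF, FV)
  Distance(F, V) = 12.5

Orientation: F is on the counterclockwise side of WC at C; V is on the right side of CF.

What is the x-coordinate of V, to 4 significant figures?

34.16

W is at the origin; WC runs at -40.2° with length 32.2, so C = 32.2·(cos -40.2°, sin -40.2°) = (24.59, -20.78). ∠WCF = 43.2°, so CF runs at -40.2° + (180° − 43.2°) = 96.60° from the x-axis; with |CF| = 24.8, F = C + 24.8·(cos 96.60°, sin 96.60°) = (21.74, 3.852). CF is perpendicular to FV; with |FV| = 12.5 on the right of CF, V = F + 12.5·(0.9934, 0.1149) = (34.16, 5.289). So V.x = 34.16.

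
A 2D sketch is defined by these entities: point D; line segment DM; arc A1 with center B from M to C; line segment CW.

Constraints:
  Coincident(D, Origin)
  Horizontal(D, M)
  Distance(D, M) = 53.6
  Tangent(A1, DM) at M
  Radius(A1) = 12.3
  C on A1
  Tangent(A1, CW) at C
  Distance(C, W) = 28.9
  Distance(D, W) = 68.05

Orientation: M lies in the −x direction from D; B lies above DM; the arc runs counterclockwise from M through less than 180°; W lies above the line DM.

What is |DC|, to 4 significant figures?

45.23

D is at the origin; DM is horizontal with |DM| = 53.6 and M on the −x side, so M = (-53.60, 0.000). Tangency of A1 to DM means the radius BM is perpendicular to DM, so B = M + (0, 12.3) = (-53.60, 12.30). Since BC ⟂ CW (tangency), |BW| = √(12.3² + 28.9²) = 31.41 regardless of where C sits on A1. So W lies on both circle(D, 68.05) and circle(B, 31.41); the above-DM intersection is W = (-52.18, 43.68). C is the foot of the tangent from W: C = (-42.08, 16.60).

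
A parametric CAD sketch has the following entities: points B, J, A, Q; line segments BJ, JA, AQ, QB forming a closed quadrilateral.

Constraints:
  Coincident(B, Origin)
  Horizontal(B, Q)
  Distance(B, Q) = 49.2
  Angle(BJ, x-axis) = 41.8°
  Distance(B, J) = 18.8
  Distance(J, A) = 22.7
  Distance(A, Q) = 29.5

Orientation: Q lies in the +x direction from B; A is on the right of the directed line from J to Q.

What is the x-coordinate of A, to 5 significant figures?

21.116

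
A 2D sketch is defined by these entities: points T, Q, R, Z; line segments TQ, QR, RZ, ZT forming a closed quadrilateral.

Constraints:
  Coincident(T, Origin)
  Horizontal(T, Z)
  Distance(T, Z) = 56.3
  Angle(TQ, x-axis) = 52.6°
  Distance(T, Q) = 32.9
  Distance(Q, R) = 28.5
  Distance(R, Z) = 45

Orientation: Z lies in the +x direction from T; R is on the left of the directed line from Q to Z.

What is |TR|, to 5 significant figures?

60.778

T is at the origin; T and Z share the same y with |TZ| = 56.3 and Z in +x, so Z = (56.3, 0). TQ runs at 52.6° with |TQ| = 32.9, so Q = (19.983, 26.136). R is determined by |QR| = 28.5 and |RZ| = 45.0 together: it lies at the intersection of circle(Q, 28.5) and circle(Z, 45.0). With |QZ| = 44.744, the foot of the radical line on QZ is 8.8201 from Q and the perpendicular offset is √(28.5² − 8.8201²) = 27.101. Taking the left-of-QZ solution: R = (42.972, 42.981).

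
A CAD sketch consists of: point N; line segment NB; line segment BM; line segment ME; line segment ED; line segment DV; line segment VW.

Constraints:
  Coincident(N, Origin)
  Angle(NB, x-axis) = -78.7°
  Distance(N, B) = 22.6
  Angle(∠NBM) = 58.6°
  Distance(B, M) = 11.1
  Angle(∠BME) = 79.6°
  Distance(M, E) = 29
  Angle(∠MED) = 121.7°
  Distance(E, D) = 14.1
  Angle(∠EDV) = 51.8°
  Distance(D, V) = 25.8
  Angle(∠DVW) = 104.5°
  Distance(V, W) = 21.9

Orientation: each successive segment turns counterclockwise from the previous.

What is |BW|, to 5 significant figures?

24.215

N is at the origin; NB runs at -78.7° with length 22.6, so B = (4.4284, -22.162). ∠NBM = 58.6° gives BM at 42.700° from the x-axis; with |BM| = 11.1, M = (12.586, -14.634). ∠BME = 79.6° gives ME at 143.10° from the x-axis; with |ME| = 29.0, E = (-10.605, 2.7779). ∠MED = 121.7° gives ED at -158.60° from the x-axis; with |ED| = 14.1, D = (-23.733, -2.3669). ∠EDV = 51.8° gives DV at -30.400° from the x-axis; with |DV| = 25.8, V = (-1.4800, -15.423). ∠DVW = 104.5° gives VW at 45.100° from the x-axis; with |VW| = 21.9, W = (13.979, 0.090076). Then |BW| = |W − B| = 24.215.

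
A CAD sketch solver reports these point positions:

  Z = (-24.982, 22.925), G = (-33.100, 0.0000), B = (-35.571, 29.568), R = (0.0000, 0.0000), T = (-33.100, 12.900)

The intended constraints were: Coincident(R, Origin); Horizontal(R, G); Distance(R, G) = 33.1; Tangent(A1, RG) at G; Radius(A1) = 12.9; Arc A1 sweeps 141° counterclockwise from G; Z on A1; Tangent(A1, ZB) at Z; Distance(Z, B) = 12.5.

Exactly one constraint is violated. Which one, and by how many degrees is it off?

Tangent(A1, ZB) at Z — off by 6.90°.

R = (0.00, 0.00) ✓; R.y = 0.00, G.y = 0.00 ✓; |RG| = 33.10 ✓; ∠(TG, GR) = 90.00° ✓; |TG| = 12.90 ✓; bearing(T→Z) − bearing(T→G) = 141.0° ✓; |TZ| = 12.90 ✓; ∠(TZ, ZB) = 83.10° ✗; |ZB| = 12.50 ✓.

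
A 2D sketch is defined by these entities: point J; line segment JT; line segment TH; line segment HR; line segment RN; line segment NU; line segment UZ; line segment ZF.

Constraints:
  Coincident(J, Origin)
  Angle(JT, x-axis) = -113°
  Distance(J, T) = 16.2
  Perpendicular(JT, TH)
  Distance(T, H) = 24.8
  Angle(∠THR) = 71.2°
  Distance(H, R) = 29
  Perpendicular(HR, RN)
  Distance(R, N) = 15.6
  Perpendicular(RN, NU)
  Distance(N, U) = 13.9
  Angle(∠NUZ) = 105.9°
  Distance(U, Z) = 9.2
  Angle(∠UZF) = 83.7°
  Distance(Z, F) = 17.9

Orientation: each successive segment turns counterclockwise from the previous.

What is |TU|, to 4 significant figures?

10.61

J is at the origin; JT runs at -113.0° with length 16.2, so T = (-6.330, -14.91). JT is perpendicular to TH, so TH runs at -23.00°; with |TH| = 24.8, H = (16.50, -24.60). ∠THR = 71.2° gives HR at 85.80° from the x-axis; with |HR| = 29.0, R = (18.62, 4.320). HR is perpendicular to RN, so RN runs at 175.8°; with |RN| = 15.6, N = (3.064, 5.462). RN ⟂ NU, so NU runs at -94.20°; with |NU| = 13.9, U = (2.046, -8.400). Then |TU| = |U − T| = 10.61.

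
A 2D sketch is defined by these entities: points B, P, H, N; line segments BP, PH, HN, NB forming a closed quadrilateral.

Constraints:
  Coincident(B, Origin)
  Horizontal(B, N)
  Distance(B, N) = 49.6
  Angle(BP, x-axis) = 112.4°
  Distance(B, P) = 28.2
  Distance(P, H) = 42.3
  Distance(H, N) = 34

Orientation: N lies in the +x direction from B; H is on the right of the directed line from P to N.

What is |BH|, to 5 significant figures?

17.486

Checks: B.y = 0.00, N.y = 0.00 ✓; |PH| = 42.30 ✓; |HN| = 34.00 ✓.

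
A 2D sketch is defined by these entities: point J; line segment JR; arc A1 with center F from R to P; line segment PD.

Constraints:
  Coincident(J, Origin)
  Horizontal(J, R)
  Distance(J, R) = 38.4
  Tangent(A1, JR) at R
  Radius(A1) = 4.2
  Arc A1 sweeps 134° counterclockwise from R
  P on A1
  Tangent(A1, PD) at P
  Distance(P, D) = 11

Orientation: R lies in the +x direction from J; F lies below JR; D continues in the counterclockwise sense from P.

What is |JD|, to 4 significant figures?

45.57

J is at the origin; J and R share the same y with |JR| = 38.4 and R on the +x side, so R = (38.40, 0.000). Since A1 is tangent to JR there, FR ⟂ JR, so F = R + (0, -4.2) = (38.40, -4.200). On A1, R sits at bearing 90° from F; a 134° counterclockwise sweep puts P at bearing 224°, so P = F + 4.2·(cos 224°, sin 224°) = (35.38, -7.118). The tangent condition forces FP to be normal to PD, so PD runs along (−sin 224°, cos 224°); with |PD| = 11.0, D = (43.02, -15.03). Then |JD| = |D − J| = 45.57.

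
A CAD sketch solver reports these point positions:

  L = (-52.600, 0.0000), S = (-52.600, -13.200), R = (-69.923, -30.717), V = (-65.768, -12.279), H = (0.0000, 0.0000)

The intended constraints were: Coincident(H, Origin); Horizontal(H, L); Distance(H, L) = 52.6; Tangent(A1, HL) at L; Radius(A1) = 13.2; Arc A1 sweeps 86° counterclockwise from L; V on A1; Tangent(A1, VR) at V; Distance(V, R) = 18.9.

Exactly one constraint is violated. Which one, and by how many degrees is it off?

Tangent(A1, VR) at V — off by 8.70°.

H = (0.00, 0.00) ✓; H.y = 0.00, L.y = 0.00 ✓; |HL| = 52.60 ✓; ∠(SL, LH) = 90.00° ✓; |SL| = 13.20 ✓; bearing(S→V) − bearing(S→L) = 86.00° ✓; |SV| = 13.20 ✓; ∠(SV, VR) = 98.70° ✗; |VR| = 18.90 ✓.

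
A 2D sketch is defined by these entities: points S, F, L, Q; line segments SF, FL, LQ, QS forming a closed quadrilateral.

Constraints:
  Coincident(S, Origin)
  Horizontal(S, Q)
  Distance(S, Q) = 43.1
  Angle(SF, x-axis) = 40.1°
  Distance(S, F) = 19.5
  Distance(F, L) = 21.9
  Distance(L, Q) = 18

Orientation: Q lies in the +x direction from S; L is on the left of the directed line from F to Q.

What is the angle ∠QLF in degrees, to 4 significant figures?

100.9°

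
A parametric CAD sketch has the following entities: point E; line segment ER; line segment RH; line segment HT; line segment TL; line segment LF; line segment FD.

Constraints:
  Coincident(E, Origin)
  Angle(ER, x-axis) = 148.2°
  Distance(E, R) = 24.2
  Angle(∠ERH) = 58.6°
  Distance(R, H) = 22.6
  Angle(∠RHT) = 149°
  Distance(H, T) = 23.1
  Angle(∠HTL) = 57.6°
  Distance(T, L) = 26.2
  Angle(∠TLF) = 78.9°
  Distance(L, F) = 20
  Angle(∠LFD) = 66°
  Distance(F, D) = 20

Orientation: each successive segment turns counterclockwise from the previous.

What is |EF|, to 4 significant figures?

16.33

E is at the origin; ER runs at 148.2° with length 24.2, so R = (-20.57, 12.75). ∠ERH = 58.6° gives RH at -90.40° from the x-axis; with |RH| = 22.6, H = (-20.73, -9.847). ∠RHT = 149.0° gives HT at -59.40° from the x-axis; with |HT| = 23.1, T = (-8.966, -29.73). ∠HTL = 57.6° gives TL at 63.00° from the x-axis; with |TL| = 26.2, L = (2.928, -6.386). ∠TLF = 78.9° gives LF at 164.1° from the x-axis; with |LF| = 20.0, F = (-16.31, -0.9067). Then |EF| = |F − E| = 16.33.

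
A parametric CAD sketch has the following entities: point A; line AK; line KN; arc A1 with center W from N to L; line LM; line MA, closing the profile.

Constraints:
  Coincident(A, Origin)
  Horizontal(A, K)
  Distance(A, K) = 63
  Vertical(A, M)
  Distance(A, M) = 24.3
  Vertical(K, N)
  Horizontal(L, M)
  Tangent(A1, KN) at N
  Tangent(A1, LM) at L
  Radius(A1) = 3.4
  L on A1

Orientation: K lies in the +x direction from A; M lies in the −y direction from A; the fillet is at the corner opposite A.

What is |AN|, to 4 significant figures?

66.38

A is at the origin; A and K share the same y with |AK| = 63.0 and K on the +x side, so K = (63.00, 0.000). A and M share the same x with |AM| = 24.3 and M on the −y side, so M = (0.000, -24.30). The virtual corner opposite A is at (63.00, -24.30). Since A1 is tangent to KN there, WN ⟂ KN and since A1 is tangent to LM there, WL ⟂ LM, with radius 3.4, so the center W sits 3.4 in from both sides at W = (59.60, -20.90). That places the tangent points at N = (63.00, -20.90) on KN and L = (59.60, -24.30) on LM. Then |AN| = |N − A| = 66.38.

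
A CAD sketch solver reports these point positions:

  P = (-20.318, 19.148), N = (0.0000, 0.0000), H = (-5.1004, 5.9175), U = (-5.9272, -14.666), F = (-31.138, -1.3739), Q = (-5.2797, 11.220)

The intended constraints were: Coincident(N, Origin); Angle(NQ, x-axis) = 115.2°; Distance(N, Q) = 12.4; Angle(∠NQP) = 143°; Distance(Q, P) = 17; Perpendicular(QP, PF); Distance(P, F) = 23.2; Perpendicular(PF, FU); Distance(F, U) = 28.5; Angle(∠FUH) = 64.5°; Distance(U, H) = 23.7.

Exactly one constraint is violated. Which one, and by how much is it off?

Distance(U, H) = 23.7 — off by 3.10.

N = (0.00, 0.00) ✓; NQ at 115.2° ✓; |NQ| = 12.40 ✓; ∠NQP = 143.0° ✓; |QP| = 17.00 ✓; ∠(QP, PF) = 90.00° ✓; |PF| = 23.20 ✓; ∠(PF, FU) = 90.00° ✓; |FU| = 28.50 ✓; ∠FUH = 64.50° ✓; |UH| = 20.60 ✗.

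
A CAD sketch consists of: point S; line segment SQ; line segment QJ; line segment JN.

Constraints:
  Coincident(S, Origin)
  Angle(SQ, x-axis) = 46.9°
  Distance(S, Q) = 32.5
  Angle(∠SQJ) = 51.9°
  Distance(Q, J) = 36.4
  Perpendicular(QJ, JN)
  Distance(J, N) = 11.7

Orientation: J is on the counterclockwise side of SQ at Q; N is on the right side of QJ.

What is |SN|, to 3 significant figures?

40.7

S is at the origin; SQ runs at 46.9° with length 32.5, so Q = 32.5·(cos 46.9°, sin 46.9°) = (22.2, 23.7). ∠SQJ = 51.9°, so QJ runs at 46.9° + (180° − 51.9°) = 175° from the x-axis; with |QJ| = 36.4, J = Q + 36.4·(cos 175°, sin 175°) = (-14.1, 26.9). The perpendicularity gives JN at right angles to QJ; with |JN| = 11.7 on the right of QJ, N = J + 11.7·(0.0872, 0.996) = (-13.0, 38.6). Then |SN| = |N − S| = 40.7.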